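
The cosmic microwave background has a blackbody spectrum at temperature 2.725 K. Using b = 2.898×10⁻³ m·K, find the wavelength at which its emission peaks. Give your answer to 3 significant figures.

λ_max ≈ 1.06 mm

Wien's displacement law: λ_max = b/T = (2.898×10⁻³ m·K)/(2.725 K) = 1.063×10⁻³ m.
That is 1.06 mm, in the microwave range.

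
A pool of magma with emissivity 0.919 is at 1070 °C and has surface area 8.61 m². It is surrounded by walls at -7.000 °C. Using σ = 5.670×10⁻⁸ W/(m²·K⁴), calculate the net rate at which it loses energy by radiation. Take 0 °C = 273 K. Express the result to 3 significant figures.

Net loss ≈ 1.46×10⁶ W

T = 1070 °C + 273 = 1343 K.
Surroundings: T = -7.000 °C + 273 = 266.000 K.
Area A = 8.61 m².
Net radiated power P_net = εσA(T⁴ − T₀⁴) = 0.919×5.670×10⁻⁸×8.61×(1343⁴ − 266.000⁴).
T⁴ − T₀⁴ = 3.25315×10¹² − 5.00641×10⁹ = 3.24814×10¹² K⁴, so P_net = 1.46×10⁶ W.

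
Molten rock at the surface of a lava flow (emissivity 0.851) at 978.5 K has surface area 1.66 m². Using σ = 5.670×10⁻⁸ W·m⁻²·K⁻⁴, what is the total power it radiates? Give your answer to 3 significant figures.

P ≈ 7.34×10⁴ W

Area A = 1.66 m².
P = εσAT⁴ = 0.851 × 5.670×10⁻⁸ × 1.66 × (978.5)⁴ = 7.34×10⁴ W.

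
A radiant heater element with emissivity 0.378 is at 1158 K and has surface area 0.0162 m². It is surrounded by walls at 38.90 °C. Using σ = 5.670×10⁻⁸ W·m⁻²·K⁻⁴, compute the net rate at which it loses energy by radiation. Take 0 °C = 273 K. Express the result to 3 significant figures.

Surroundings: T = 38.90 °C + 273 = 311.90 K.
Area A = 0.0162 m².
Net radiated power P_net = εσA(T⁴ − T₀⁴) = 0.378×5.670×10⁻⁸×0.0162×(1158⁴ − 311.90⁴).
T⁴ − T₀⁴ = 1.79818×10¹² − 9.46371×10⁹ = 1.78872×10¹² K⁴, so P_net = 621 W.

Net loss ≈ 621 W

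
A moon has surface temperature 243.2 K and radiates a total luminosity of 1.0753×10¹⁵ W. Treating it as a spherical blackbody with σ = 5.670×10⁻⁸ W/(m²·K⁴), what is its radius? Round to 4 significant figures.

L = 4πR²σT⁴ ⇒ R = √(L/(4πσT⁴)).
σT⁴ = 198.352 W/m², so R = √(1.0753×10¹⁵/(4π×198.352)) = 6.568×10⁵ m.

R ≈ 6.568×10⁵ m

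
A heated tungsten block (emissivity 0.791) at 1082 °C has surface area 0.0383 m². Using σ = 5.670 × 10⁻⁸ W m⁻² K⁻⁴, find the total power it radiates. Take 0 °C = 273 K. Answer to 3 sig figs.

P ≈ 5.79×10³ W

T = 1082 °C + 273 = 1355 K.
Area A = 0.0383 m².
P = εσAT⁴ = 0.791 × 5.670×10⁻⁸ × 0.0383 × (1355)⁴ = 5.79×10³ W.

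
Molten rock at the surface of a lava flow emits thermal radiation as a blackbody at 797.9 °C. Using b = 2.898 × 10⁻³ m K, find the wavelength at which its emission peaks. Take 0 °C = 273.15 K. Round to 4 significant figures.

λ_max ≈ 2706 nm

T = 797.9 °C + 273.15 = 1071.05 K.
Wien's displacement law: λ_max = b/T = (2.898×10⁻³ m·K)/(1071.05 K) = 2.7058×10⁻⁶ m.
That is 2706 nm, in the infrared range.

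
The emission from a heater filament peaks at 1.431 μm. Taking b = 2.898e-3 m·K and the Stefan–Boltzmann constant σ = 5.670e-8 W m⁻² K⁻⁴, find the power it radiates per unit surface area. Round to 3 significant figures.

I ≈ 9.54×10⁵ W/m²

Wien's law: T = b/λ_max = 2.898×10⁻³/1.431×10⁻⁶ = 2025.16 K.
Then I = σT⁴ = 5.670×10⁻⁸×(2025.16)⁴ = 9.54×10⁵ W/m².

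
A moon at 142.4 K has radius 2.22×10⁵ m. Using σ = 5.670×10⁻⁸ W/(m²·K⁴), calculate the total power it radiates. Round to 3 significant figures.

Surface area A = 4πR² = 4π(2.22×10⁵ m)² = 6.19321×10¹¹ m².
P = σAT⁴ = 5.670×10⁻⁸ × 6.19321×10¹¹ × (142.4)⁴ = 1.44×10¹³ W.

P ≈ 1.44×10¹³ W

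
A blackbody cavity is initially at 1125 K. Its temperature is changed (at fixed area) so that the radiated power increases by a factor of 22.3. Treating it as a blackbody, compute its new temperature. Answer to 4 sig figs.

P ∝ T⁴, so T₂/T₁ = (P₂/P₁)^(1/4) = (22.3)^(1/4) = 2.17308.
T₂ = 1125 × 2.17308 = 2445 K.

T₂ ≈ 2445 K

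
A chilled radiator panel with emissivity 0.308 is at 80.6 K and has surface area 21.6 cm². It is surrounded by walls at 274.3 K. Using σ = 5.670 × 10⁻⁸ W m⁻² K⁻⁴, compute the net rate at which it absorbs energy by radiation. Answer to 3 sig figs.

Area A = 21.6 cm² = 2.16×10⁻³ m².
Net radiated power P_net = εσA(T⁴ − T₀⁴) = 0.308×5.670×10⁻⁸×2.16×10⁻³×(80.6⁴ − 274.3⁴).
T⁴ − T₀⁴ = 4.22027×10⁷ − 5.66113×10⁹ = -5.61893×10⁹ K⁴, so P_net = -0.212 W — negative, meaning a net gain of 0.212 W.

Net gain ≈ 0.212 W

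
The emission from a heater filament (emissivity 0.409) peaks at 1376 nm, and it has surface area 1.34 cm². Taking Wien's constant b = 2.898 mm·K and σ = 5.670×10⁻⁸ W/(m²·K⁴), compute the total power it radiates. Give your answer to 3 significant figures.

Wien's law: T = b/λ_max = 2.898×10⁻³/1.376×10⁻⁶ = 2106.10 K.
Area A = 1.34 cm² = 1.34×10⁻⁴ m².
Then P = εσAT⁴ = 0.409×5.670×10⁻⁸×1.34×10⁻⁴×(2106.10)⁴ = 61.1 W.

P ≈ 61.1 W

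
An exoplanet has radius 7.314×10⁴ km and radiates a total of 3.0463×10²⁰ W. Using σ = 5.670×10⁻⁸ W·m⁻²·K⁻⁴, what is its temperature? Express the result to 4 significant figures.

T ≈ 531.7 K

Surface area A = 4πR² = 4π(7.314×10⁷ m)² = 6.72233×10¹⁶ m².
P = σAT⁴ ⇒ T = (P/(σA))^(1/4) = (3.0463×10²⁰/(5.670×10⁻⁸×6.72233×10¹⁶))^(1/4) = 531.7 K.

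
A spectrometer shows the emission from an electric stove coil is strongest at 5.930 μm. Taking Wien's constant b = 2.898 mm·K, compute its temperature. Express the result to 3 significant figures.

T ≈ 489 K

Wien's law gives T = b/λ_max = (2.898×10⁻³ m·K)/(5.930×10⁻⁶ m) = 489 K.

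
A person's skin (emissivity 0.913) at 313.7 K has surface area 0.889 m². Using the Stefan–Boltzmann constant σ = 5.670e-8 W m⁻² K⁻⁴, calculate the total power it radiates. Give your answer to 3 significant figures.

P ≈ 446 W

Area A = 0.889 m².
P = εσAT⁴ = 0.913 × 5.670×10⁻⁸ × 0.889 × (313.7)⁴ = 446 W.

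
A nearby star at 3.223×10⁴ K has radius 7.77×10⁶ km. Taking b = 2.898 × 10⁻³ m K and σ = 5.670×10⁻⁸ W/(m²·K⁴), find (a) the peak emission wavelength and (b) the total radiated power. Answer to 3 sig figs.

λ_max ≈ 89.9 nm; P ≈ 4.64×10³¹ W

(a) λ_max = b/T = 2.898×10⁻³/3.223×10⁴ = 8.992×10⁻⁸ m = 89.9 nm.
Surface area A = 4πR² = 4π(7.77×10⁹ m)² = 7.58668×10²⁰ m².
(b) P = σAT⁴ = 5.670×10⁻⁸×7.58668×10²⁰×(3.223×10⁴)⁴ = 4.64×10³¹ W.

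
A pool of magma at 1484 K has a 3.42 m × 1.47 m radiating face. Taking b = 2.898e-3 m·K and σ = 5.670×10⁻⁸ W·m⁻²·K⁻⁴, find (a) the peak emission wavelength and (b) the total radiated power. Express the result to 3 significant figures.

(a) λ_max = b/T = 2.898×10⁻³/1484 = 1.953×10⁻⁶ m = 1.95 μm.
Area A = 3.42 × 1.47 = 5.0274 m².
(b) P = σAT⁴ = 5.670×10⁻⁸×5.0274×(1484)⁴ = 1.38×10⁶ W.

λ_max ≈ 1.95 μm; P ≈ 1.38×10⁶ W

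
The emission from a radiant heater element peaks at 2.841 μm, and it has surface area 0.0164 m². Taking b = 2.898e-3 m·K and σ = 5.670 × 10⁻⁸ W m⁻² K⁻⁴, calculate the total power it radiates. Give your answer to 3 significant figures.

Wien's law: T = b/λ_max = 2.898×10⁻³/2.841×10⁻⁶ = 1020.06 K.
Area A = 0.0164 m².
Then P = σAT⁴ = 5.670×10⁻⁸×0.0164×(1020.06)⁴ = 1.01×10³ W.

P ≈ 1.01×10³ W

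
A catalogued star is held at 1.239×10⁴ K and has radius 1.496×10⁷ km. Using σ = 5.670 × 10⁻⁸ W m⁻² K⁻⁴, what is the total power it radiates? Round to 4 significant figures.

Surface area A = 4πR² = 4π(1.496×10¹⁰ m)² = 2.81237×10²¹ m².
P = σAT⁴ = 5.670×10⁻⁸ × 2.81237×10²¹ × (1.239×10⁴)⁴ = 3.758×10³⁰ W.

P ≈ 3.758×10³⁰ W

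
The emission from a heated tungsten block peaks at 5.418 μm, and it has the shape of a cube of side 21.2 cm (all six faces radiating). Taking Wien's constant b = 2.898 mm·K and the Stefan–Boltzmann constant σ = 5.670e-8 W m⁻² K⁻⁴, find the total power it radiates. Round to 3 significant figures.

Wien's law: T = b/λ_max = 2.898×10⁻³/5.418×10⁻⁶ = 534.884 K.
Area A = 6s² = 6×(0.212 m)² = 0.269664 m².
Then P = σAT⁴ = 5.670×10⁻⁸×0.269664×(534.884)⁴ = 1.25×10³ W.

P ≈ 1.25×10³ W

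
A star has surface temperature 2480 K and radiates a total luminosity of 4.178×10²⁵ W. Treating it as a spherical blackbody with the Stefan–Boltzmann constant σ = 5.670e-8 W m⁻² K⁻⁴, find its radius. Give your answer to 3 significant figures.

R ≈ 1.25×10⁹ m

L = 4πR²σT⁴ ⇒ R = √(L/(4πσT⁴)).
σT⁴ = 2.14481×10⁶ W/m², so R = √(4.178×10²⁵/(4π×2.14481×10⁶)) = 1.25×10⁹ m.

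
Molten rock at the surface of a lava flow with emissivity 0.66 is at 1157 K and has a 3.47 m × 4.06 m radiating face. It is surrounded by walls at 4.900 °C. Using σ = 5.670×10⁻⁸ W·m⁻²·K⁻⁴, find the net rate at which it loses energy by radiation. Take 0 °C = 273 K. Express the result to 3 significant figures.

Net loss ≈ 9.42×10⁵ W

Surroundings: T = 4.900 °C + 273 = 277.900 K.
Area A = 3.47 × 4.06 = 14.0882 m².
Net radiated power P_net = εσA(T⁴ − T₀⁴) = 0.66×5.670×10⁻⁸×14.0882×(1157⁴ − 277.900⁴).
T⁴ − T₀⁴ = 1.79198×10¹² − 5.96423×10⁹ = 1.78602×10¹² K⁴, so P_net = 9.42×10⁵ W.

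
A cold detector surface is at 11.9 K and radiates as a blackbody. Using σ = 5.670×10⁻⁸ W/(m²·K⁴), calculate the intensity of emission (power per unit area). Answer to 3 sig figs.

I ≈ 1.14×10⁻³ W/m²

Stefan–Boltzmann: I = σT⁴ = 5.670×10⁻⁸ × (11.9)⁴ = 1.14×10⁻³ W/m².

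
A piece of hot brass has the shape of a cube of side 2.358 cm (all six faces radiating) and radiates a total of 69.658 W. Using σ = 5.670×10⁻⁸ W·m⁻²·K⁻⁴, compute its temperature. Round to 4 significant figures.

T ≈ 779.0 K

Area A = 6s² = 6×(0.02358 m)² = 3.3361×10⁻³ m².
P = σAT⁴ ⇒ T = (P/(σA))^(1/4) = (69.658/(5.670×10⁻⁸×3.3361×10⁻³))^(1/4) = 779.0 K.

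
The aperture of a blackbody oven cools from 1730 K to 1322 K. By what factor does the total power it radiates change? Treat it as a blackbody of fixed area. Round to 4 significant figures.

P ∝ T⁴, so P₂/P₁ = (T₂/T₁)⁴ = (1322/1730)⁴ = (0.764162)⁴ = 0.3410.

P₂/P₁ ≈ 0.3410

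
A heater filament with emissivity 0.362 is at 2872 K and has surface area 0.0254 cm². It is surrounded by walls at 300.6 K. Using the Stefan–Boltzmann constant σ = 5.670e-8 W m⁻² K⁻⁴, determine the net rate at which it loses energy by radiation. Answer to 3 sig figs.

Area A = 0.0254 cm² = 2.54×10⁻⁶ m².
Net radiated power P_net = εσA(T⁴ − T₀⁴) = 0.362×5.670×10⁻⁸×2.54×10⁻⁶×(2872⁴ − 300.6⁴).
T⁴ − T₀⁴ = 6.80358×10¹³ − 8.16499×10⁹ = 6.80276×10¹³ K⁴, so P_net = 3.55 W.

Net loss ≈ 3.55 W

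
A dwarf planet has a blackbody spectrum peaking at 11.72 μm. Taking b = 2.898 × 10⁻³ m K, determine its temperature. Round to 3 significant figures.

Wien's law gives T = b/λ_max = (2.898×10⁻³ m·K)/(1.172×10⁻⁵ m) = 247 K.

T ≈ 247 K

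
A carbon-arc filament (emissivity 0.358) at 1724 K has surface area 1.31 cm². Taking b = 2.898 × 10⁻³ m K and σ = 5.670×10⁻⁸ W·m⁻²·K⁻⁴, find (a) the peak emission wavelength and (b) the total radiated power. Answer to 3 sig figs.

λ_max ≈ 1.68×10³ nm; P ≈ 23.5 W

(a) λ_max = b/T = 2.898×10⁻³/1724 = 1.681×10⁻⁶ m = 1.68×10³ nm.
Area A = 1.31 cm² = 1.31×10⁻⁴ m².
(b) P = εσAT⁴ = 0.358×5.670×10⁻⁸×1.31×10⁻⁴×(1724)⁴ = 23.5 W.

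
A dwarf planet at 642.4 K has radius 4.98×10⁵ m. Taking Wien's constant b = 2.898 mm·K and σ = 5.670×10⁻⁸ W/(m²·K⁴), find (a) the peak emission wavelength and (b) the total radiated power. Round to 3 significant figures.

λ_max ≈ 4.51 μm; P ≈ 3.01×10¹⁶ W

(a) λ_max = b/T = 2.898×10⁻³/642.4 = 4.511×10⁻⁶ m = 4.51 μm.
Surface area A = 4πR² = 4π(4.98×10⁵ m)² = 3.11651×10¹² m².
(b) P = σAT⁴ = 5.670×10⁻⁸×3.11651×10¹²×(642.4)⁴ = 3.01×10¹⁶ W.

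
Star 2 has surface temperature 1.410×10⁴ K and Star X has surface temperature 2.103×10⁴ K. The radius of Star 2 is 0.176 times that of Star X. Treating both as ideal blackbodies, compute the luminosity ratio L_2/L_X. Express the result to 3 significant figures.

L_2/L_X ≈ 6.26×10⁻³

L ∝ R²T⁴, so L_2/L_X = (R_2/R_X)²(T_2/T_X)⁴ = (0.176)² × (1.410×10⁴/2.103×10⁴)⁴ = 0.030976 × 0.202078 = 6.26×10⁻³.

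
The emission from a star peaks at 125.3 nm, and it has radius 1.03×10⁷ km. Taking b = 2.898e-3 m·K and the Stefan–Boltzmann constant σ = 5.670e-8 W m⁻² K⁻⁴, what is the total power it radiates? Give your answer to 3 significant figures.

P ≈ 2.16×10³¹ W

Wien's law: T = b/λ_max = 2.898×10⁻³/1.253×10⁻⁷ = 23128.5 K.
Surface area A = 4πR² = 4π(1.03×10¹⁰ m)² = 1.33317×10²¹ m².
Then P = σAT⁴ = 5.670×10⁻⁸×1.33317×10²¹×(23128.5)⁴ = 2.16×10³¹ W.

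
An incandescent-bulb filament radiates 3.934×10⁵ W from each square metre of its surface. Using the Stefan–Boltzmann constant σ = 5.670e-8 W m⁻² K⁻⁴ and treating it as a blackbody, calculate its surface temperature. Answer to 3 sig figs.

I = σT⁴, so T = (I/σ)^(1/4) = (3.934×10⁵/(5.670×10⁻⁸))^(1/4) = 1.62×10³ K.

T ≈ 1.62×10³ K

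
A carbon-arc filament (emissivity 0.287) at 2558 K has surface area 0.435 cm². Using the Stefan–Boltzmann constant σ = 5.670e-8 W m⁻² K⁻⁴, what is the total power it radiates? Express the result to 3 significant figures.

P ≈ 30.3 W

Area A = 0.435 cm² = 4.35×10⁻⁵ m².
P = εσAT⁴ = 0.287 × 5.670×10⁻⁸ × 4.35×10⁻⁵ × (2558)⁴ = 30.3 W.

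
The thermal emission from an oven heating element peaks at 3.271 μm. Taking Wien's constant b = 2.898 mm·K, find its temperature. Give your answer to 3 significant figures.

Wien's law gives T = b/λ_max = (2.898×10⁻³ m·K)/(3.271×10⁻⁶ m) = 886 K.

T ≈ 886 K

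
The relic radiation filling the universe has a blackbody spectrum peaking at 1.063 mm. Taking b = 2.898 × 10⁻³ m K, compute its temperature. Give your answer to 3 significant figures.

Wien's law gives T = b/λ_max = (2.898×10⁻³ m·K)/(1.063×10⁻³ m) = 2.73 K.

T ≈ 2.73 K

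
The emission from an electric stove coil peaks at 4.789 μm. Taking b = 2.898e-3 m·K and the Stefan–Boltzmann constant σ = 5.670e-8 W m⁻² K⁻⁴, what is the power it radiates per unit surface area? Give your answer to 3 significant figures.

I ≈ 7.60×10³ W/m²

Wien's law: T = b/λ_max = 2.898×10⁻³/4.789×10⁻⁶ = 605.137 K.
Then I = σT⁴ = 5.670×10⁻⁸×(605.137)⁴ = 7.60×10³ W/m².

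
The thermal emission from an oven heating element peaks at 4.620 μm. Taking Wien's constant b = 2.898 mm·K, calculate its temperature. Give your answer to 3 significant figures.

Wien's law gives T = b/λ_max = (2.898×10⁻³ m·K)/(4.620×10⁻⁶ m) = 627 K.

T ≈ 627 K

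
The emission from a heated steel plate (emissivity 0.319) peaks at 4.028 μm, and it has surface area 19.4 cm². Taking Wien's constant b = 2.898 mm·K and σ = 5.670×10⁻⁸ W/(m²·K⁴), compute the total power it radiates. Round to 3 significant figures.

P ≈ 9.40 W

Wien's law: T = b/λ_max = 2.898×10⁻³/4.028×10⁻⁶ = 719.464 K.
Area A = 19.4 cm² = 1.94×10⁻³ m².
Then P = εσAT⁴ = 0.319×5.670×10⁻⁸×1.94×10⁻³×(719.464)⁴ = 9.40 W.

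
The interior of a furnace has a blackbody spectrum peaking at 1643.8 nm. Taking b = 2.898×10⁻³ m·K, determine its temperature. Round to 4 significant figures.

Wien's law gives T = b/λ_max = (2.898×10⁻³ m·K)/(1.6438×10⁻⁶ m) = 1763 K.

T ≈ 1763 K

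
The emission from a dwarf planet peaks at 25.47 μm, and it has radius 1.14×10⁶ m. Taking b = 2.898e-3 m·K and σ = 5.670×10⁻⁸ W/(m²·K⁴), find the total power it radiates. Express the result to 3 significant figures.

Wien's law: T = b/λ_max = 2.898×10⁻³/2.547×10⁻⁵ = 113.781 K.
Surface area A = 4πR² = 4π(1.14×10⁶ m)² = 1.63313×10¹³ m².
Then P = σAT⁴ = 5.670×10⁻⁸×1.63313×10¹³×(113.781)⁴ = 1.55×10¹⁴ W.

P ≈ 1.55×10¹⁴ W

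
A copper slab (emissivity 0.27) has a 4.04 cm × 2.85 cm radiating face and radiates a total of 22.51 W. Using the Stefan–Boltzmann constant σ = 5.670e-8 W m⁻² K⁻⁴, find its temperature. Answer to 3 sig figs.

T ≈ 1.06×10³ K

Area A = 0.0404 × 0.0285 = 1.1514×10⁻³ m².
P = εσAT⁴ ⇒ T = (P/(εσA))^(1/4) = (22.51/(0.27×5.670×10⁻⁸×1.1514×10⁻³))^(1/4) = 1.06×10³ K.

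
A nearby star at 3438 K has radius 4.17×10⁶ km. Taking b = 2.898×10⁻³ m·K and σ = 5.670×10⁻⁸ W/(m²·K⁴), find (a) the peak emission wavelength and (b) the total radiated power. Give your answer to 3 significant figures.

(a) λ_max = b/T = 2.898×10⁻³/3438 = 8.429×10⁻⁷ m = 843 nm.
Surface area A = 4πR² = 4π(4.17×10⁹ m)² = 2.18515×10²⁰ m².
(b) P = σAT⁴ = 5.670×10⁻⁸×2.18515×10²⁰×(3438)⁴ = 1.73×10²⁷ W.

λ_max ≈ 843 nm; P ≈ 1.73×10²⁷ W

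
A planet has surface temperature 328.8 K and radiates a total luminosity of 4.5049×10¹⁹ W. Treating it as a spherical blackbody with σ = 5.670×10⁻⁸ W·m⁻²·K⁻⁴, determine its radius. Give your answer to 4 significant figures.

R ≈ 7.355×10⁷ m

L = 4πR²σT⁴ ⇒ R = √(L/(4πσT⁴)).
σT⁴ = 662.690 W/m², so R = √(4.5049×10¹⁹/(4π×662.690)) = 7.355×10⁷ m.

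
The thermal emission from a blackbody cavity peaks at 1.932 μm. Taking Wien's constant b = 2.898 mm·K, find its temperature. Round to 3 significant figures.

T ≈ 1.50×10³ K

Wien's law gives T = b/λ_max = (2.898×10⁻³ m·K)/(1.932×10⁻⁶ m) = 1.50×10³ K.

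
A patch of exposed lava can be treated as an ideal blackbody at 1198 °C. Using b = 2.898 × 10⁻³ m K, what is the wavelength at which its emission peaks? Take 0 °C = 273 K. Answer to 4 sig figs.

λ_max ≈ 1.970 μm

T = 1198 °C + 273 = 1471 K.
Wien's displacement law: λ_max = b/T = (2.898×10⁻³ m·K)/(1471 K) = 1.9701×10⁻⁶ m.
That is 1.970 μm, in the infrared range.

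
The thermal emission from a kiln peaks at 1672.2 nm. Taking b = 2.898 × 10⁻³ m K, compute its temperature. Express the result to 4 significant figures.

T ≈ 1733 K

Wien's law gives T = b/λ_max = (2.898×10⁻³ m·K)/(1.6722×10⁻⁶ m) = 1733 K.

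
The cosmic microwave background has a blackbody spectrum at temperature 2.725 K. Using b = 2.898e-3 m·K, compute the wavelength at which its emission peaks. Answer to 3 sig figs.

Wien's displacement law: λ_max = b/T = (2.898×10⁻³ m·K)/(2.725 K) = 1.063×10⁻³ m.
That is 1.06 mm, in the microwave range.

λ_max ≈ 1.06 mm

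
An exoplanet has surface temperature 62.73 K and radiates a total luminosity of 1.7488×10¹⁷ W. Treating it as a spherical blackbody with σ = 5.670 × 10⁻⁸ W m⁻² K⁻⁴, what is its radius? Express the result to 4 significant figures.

L = 4πR²σT⁴ ⇒ R = √(L/(4πσT⁴)).
σT⁴ = 0.877979 W/m², so R = √(1.7488×10¹⁷/(4π×0.877979)) = 1.259×10⁸ m.

R ≈ 1.259×10⁸ m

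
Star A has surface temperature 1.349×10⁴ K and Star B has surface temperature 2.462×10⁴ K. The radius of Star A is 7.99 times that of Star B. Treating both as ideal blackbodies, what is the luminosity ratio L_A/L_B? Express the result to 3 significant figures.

L ∝ R²T⁴, so L_A/L_B = (R_A/R_B)²(T_A/T_B)⁴ = (7.99)² × (1.349×10⁴/2.462×10⁴)⁴ = 63.8401 × 0.0901354 = 5.75.

L_A/L_B ≈ 5.75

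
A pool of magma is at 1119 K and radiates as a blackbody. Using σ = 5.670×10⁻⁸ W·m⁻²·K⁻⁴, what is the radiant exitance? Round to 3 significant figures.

Stefan–Boltzmann: I = σT⁴ = 5.670×10⁻⁸ × (1119)⁴ = 8.89×10⁴ W/m².

I ≈ 8.89×10⁴ W/m²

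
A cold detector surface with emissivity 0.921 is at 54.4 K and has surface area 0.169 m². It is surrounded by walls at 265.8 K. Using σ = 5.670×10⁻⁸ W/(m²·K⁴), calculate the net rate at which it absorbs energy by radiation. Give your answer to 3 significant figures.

Net gain ≈ 44.0 W

Area A = 0.169 m².
Net radiated power P_net = εσA(T⁴ − T₀⁴) = 0.921×5.670×10⁻⁸×0.169×(54.4⁴ − 265.8⁴).
T⁴ − T₀⁴ = 8.75781×10⁶ − 4.99137×10⁹ = -4.98261×10⁹ K⁴, so P_net = -44.0 W — negative, meaning a net gain of 44.0 W.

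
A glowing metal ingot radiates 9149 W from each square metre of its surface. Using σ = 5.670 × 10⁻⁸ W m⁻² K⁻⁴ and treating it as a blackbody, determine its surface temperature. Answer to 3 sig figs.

I = σT⁴, so T = (I/σ)^(1/4) = (9149/(5.670×10⁻⁸))^(1/4) = 634 K.

T ≈ 634 K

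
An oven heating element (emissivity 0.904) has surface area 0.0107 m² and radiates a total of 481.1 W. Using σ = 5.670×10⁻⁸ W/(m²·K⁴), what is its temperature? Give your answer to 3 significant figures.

T ≈ 968 K

Area A = 0.0107 m².
P = εσAT⁴ ⇒ T = (P/(εσA))^(1/4) = (481.1/(0.904×5.670×10⁻⁸×0.0107))^(1/4) = 968 K.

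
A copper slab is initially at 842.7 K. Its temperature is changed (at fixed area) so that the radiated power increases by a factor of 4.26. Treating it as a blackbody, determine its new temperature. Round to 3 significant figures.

P ∝ T⁴, so T₂/T₁ = (P₂/P₁)^(1/4) = (4.26)^(1/4) = 1.43665.
T₂ = 842.7 × 1.43665 = 1.21×10³ K.

T₂ ≈ 1.21×10³ K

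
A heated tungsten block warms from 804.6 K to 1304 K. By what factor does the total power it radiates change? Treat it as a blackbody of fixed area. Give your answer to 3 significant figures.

P ∝ T⁴, so P₂/P₁ = (T₂/T₁)⁴ = (1304/804.6)⁴ = (1.62068)⁴ = 6.90.

P₂/P₁ ≈ 6.90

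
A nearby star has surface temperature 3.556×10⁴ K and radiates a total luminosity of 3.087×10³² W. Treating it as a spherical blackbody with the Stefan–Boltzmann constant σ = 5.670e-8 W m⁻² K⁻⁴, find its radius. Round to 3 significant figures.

R ≈ 1.65×10¹⁰ m

L = 4πR²σT⁴ ⇒ R = √(L/(4πσT⁴)).
σT⁴ = 9.06630×10¹⁰ W/m², so R = √(3.087×10³²/(4π×9.06630×10¹⁰)) = 1.65×10¹⁰ m.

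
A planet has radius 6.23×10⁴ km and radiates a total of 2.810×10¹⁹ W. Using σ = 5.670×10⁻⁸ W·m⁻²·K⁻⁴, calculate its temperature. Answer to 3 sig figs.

T ≈ 317 K

Surface area A = 4πR² = 4π(6.23×10⁷ m)² = 4.87737×10¹⁶ m².
P = σAT⁴ ⇒ T = (P/(σA))^(1/4) = (2.810×10¹⁹/(5.670×10⁻⁸×4.87737×10¹⁶))^(1/4) = 317 K.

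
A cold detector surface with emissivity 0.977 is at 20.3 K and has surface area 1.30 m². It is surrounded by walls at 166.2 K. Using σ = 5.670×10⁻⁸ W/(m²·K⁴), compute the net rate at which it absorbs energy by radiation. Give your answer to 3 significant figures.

Net gain ≈ 54.9 W

Area A = 1.30 m².
Net radiated power P_net = εσA(T⁴ − T₀⁴) = 0.977×5.670×10⁻⁸×1.30×(20.3⁴ − 166.2⁴).
T⁴ − T₀⁴ = 1.69818×10⁵ − 7.62999×10⁸ = -7.62829×10⁸ K⁴, so P_net = -54.9 W — negative, meaning a net gain of 54.9 W.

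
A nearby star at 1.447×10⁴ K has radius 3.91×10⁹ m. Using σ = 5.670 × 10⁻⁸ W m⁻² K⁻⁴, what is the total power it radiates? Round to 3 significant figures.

P ≈ 4.78×10²⁹ W

Surface area A = 4πR² = 4π(3.91×10⁹ m)² = 1.92116×10²⁰ m².
P = σAT⁴ = 5.670×10⁻⁸ × 1.92116×10²⁰ × (1.447×10⁴)⁴ = 4.78×10²⁹ W.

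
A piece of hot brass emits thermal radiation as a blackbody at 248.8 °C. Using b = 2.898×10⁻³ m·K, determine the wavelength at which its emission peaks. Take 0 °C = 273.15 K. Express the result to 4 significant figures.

λ_max ≈ 5.552 μm

T = 248.8 °C + 273.15 = 521.95 K.
Wien's displacement law: λ_max = b/T = (2.898×10⁻³ m·K)/(521.95 K) = 5.5523×10⁻⁶ m.
That is 5.552 μm, in the infrared range.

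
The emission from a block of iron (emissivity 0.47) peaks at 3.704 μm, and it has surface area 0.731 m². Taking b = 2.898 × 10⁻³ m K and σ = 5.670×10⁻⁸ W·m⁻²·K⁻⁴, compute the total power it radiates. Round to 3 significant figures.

P ≈ 7.30×10³ W

Wien's law: T = b/λ_max = 2.898×10⁻³/3.704×10⁻⁶ = 782.397 K.
Area A = 0.731 m².
Then P = εσAT⁴ = 0.47×5.670×10⁻⁸×0.731×(782.397)⁴ = 7.30×10³ W.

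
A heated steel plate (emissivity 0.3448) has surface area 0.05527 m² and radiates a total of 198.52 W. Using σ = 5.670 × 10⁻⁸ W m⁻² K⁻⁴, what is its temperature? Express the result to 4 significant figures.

Area A = 0.05527 m².
P = εσAT⁴ ⇒ T = (P/(εσA))^(1/4) = (198.52/(0.3448×5.670×10⁻⁸×0.05527))^(1/4) = 654.7 K.

T ≈ 654.7 K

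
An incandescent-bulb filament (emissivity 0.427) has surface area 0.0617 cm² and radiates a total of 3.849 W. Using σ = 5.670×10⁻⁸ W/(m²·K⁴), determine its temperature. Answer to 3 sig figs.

Area A = 0.0617 cm² = 6.17×10⁻⁶ m².
P = εσAT⁴ ⇒ T = (P/(εσA))^(1/4) = (3.849/(0.427×5.670×10⁻⁸×6.17×10⁻⁶))^(1/4) = 2.25×10³ K.

T ≈ 2.25×10³ K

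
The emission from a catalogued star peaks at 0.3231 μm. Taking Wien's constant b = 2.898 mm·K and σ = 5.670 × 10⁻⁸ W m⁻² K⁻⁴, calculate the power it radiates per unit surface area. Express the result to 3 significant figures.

Wien's law: T = b/λ_max = 2.898×10⁻³/3.231×10⁻⁷ = 8969.36 K.
Then I = σT⁴ = 5.670×10⁻⁸×(8969.36)⁴ = 3.67×10⁸ W/m².

I ≈ 3.67×10⁸ W/m²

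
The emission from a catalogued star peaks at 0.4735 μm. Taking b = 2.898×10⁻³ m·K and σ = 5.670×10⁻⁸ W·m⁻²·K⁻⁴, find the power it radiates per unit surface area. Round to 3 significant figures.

Wien's law: T = b/λ_max = 2.898×10⁻³/4.735×10⁻⁷ = 6120.38 K.
Then I = σT⁴ = 5.670×10⁻⁸×(6120.38)⁴ = 7.96×10⁷ W/m².

I ≈ 7.96×10⁷ W/m²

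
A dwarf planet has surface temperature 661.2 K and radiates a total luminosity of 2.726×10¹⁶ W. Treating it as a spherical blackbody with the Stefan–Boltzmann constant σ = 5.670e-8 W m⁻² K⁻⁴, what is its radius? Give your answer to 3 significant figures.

R ≈ 4.47×10⁵ m

L = 4πR²σT⁴ ⇒ R = √(L/(4πσT⁴)).
σT⁴ = 10837.1 W/m², so R = √(2.726×10¹⁶/(4π×10837.1)) = 4.47×10⁵ m.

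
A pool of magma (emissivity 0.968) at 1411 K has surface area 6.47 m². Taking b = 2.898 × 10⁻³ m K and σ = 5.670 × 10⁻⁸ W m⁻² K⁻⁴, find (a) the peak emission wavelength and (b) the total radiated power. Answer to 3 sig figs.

λ_max ≈ 2.05×10³ nm; P ≈ 1.41×10⁶ W

(a) λ_max = b/T = 2.898×10⁻³/1411 = 2.054×10⁻⁶ m = 2.05×10³ nm.
Area A = 6.47 m².
(b) P = εσAT⁴ = 0.968×5.670×10⁻⁸×6.47×(1411)⁴ = 1.41×10⁶ W.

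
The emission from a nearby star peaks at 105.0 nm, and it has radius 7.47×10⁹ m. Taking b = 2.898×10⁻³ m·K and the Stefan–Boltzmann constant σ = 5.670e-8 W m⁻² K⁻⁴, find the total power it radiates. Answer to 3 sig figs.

Wien's law: T = b/λ_max = 2.898×10⁻³/1.050×10⁻⁷ = 27600.0 K.
Surface area A = 4πR² = 4π(7.47×10⁹ m)² = 7.01215×10²⁰ m².
Then P = σAT⁴ = 5.670×10⁻⁸×7.01215×10²⁰×(27600.0)⁴ = 2.31×10³¹ W.

P ≈ 2.31×10³¹ W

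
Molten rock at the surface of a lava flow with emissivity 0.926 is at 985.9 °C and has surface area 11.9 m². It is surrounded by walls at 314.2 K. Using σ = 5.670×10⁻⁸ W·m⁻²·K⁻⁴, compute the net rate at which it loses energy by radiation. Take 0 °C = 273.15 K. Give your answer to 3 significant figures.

T = 985.9 °C + 273.15 = 1259.05 K.
Area A = 11.9 m².
Net radiated power P_net = εσA(T⁴ − T₀⁴) = 0.926×5.670×10⁻⁸×11.9×(1259.05⁴ − 314.2⁴).
T⁴ − T₀⁴ = 2.51288×10¹² − 9.74596×10⁹ = 2.50313×10¹² K⁴, so P_net = 1.56×10⁶ W.

Net loss ≈ 1.56×10⁶ W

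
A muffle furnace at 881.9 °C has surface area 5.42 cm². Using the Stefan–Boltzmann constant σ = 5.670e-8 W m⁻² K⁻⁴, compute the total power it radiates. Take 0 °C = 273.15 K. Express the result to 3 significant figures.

T = 881.9 °C + 273.15 = 1155.05 K.
Area A = 5.42 cm² = 5.42×10⁻⁴ m².
P = σAT⁴ = 5.670×10⁻⁸ × 5.42×10⁻⁴ × (1155.05)⁴ = 54.7 W.

P ≈ 54.7 W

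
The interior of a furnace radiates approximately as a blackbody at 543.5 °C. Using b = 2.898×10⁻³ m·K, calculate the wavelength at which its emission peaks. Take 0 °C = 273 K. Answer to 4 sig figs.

T = 543.5 °C + 273 = 816.5 K.
Wien's displacement law: λ_max = b/T = (2.898×10⁻³ m·K)/(816.5 K) = 3.5493×10⁻⁶ m.
That is 3.549 μm, in the infrared range.

λ_max ≈ 3.549 μm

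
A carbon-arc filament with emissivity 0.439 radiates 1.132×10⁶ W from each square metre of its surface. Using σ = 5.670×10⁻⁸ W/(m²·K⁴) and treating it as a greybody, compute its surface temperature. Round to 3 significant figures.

I = εσT⁴, so T = (I/εσ)^(1/4) = (1.132×10⁶/(0.439×5.670×10⁻⁸))^(1/4) = 2.60×10³ K.

T ≈ 2.60×10³ K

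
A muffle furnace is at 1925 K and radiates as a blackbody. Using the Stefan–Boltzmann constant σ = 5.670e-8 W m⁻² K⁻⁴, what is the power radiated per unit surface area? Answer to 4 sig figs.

Stefan–Boltzmann: I = σT⁴ = 5.670×10⁻⁸ × (1925)⁴ = 7.786×10⁵ W/m².

I ≈ 7.786×10⁵ W/m²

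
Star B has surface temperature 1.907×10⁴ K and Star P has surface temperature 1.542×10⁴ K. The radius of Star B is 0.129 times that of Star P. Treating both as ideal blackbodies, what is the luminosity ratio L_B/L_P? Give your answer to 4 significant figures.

L ∝ R²T⁴, so L_B/L_P = (R_B/R_P)²(T_B/T_P)⁴ = (0.129)² × (1.907×10⁴/1.542×10⁴)⁴ = 0.016641 × 2.33919 = 0.03893.

L_B/L_P ≈ 0.03893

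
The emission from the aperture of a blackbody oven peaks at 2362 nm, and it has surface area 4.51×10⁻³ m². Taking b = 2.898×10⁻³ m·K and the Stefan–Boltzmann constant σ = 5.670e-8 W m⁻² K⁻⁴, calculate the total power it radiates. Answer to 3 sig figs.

P ≈ 579 W

Wien's law: T = b/λ_max = 2.898×10⁻³/2.362×10⁻⁶ = 1226.93 K.
Area A = 4.51×10⁻³ m².
Then P = σAT⁴ = 5.670×10⁻⁸×4.51×10⁻³×(1226.93)⁴ = 579 W.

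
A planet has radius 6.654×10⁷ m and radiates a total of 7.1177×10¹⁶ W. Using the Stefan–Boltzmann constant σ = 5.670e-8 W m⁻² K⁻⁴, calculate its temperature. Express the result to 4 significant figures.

Surface area A = 4πR² = 4π(6.654×10⁷ m)² = 5.56385×10¹⁶ m².
P = σAT⁴ ⇒ T = (P/(σA))^(1/4) = (7.1177×10¹⁶/(5.670×10⁻⁸×5.56385×10¹⁶))^(1/4) = 68.92 K.

T ≈ 68.92 K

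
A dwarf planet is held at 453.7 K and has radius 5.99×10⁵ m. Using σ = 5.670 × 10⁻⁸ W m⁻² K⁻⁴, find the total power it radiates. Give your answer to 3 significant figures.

Surface area A = 4πR² = 4π(5.99×10⁵ m)² = 4.50883×10¹² m².
P = σAT⁴ = 5.670×10⁻⁸ × 4.50883×10¹² × (453.7)⁴ = 1.08×10¹⁶ W.

P ≈ 1.08×10¹⁶ W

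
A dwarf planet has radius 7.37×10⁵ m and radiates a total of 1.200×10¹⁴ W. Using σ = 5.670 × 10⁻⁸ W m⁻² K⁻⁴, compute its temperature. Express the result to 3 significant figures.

T ≈ 133 K

Surface area A = 4πR² = 4π(7.37×10⁵ m)² = 6.82566×10¹² m².
P = σAT⁴ ⇒ T = (P/(σA))^(1/4) = (1.200×10¹⁴/(5.670×10⁻⁸×6.82566×10¹²))^(1/4) = 133 K.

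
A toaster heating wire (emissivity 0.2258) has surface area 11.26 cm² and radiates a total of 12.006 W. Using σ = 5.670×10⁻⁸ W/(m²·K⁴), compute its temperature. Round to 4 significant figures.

Area A = 11.26 cm² = 1.126×10⁻³ m².
P = εσAT⁴ ⇒ T = (P/(εσA))^(1/4) = (12.006/(0.2258×5.670×10⁻⁸×1.126×10⁻³))^(1/4) = 955.3 K.

T ≈ 955.3 K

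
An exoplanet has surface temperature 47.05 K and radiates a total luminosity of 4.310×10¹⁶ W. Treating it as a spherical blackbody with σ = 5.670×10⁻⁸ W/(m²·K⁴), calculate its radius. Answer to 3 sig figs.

R ≈ 1.11×10⁸ m

L = 4πR²σT⁴ ⇒ R = √(L/(4πσT⁴)).
σT⁴ = 0.277857 W/m², so R = √(4.310×10¹⁶/(4π×0.277857)) = 1.11×10⁸ m.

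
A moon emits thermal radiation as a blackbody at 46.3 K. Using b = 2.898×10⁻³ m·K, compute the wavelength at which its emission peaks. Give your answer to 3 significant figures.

λ_max ≈ 62.6 μm

Wien's displacement law: λ_max = b/T = (2.898×10⁻³ m·K)/(46.3 K) = 6.259×10⁻⁵ m.
That is 62.6 μm, in the infrared range.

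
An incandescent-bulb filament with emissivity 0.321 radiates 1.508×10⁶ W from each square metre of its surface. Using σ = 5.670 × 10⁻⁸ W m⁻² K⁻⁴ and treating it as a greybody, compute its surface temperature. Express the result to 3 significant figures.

T ≈ 3.02×10³ K

I = εσT⁴, so T = (I/εσ)^(1/4) = (1.508×10⁶/(0.321×5.670×10⁻⁸))^(1/4) = 3.02×10³ K.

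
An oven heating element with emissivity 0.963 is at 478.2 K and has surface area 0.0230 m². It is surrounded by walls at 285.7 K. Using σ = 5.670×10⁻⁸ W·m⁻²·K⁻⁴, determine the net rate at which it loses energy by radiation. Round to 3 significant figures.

Net loss ≈ 57.3 W

Area A = 0.0230 m².
Net radiated power P_net = εσA(T⁴ − T₀⁴) = 0.963×5.670×10⁻⁸×0.0230×(478.2⁴ − 285.7⁴).
T⁴ − T₀⁴ = 5.22924×10¹⁰ − 6.66256×10⁹ = 4.56298×10¹⁰ K⁴, so P_net = 57.3 W.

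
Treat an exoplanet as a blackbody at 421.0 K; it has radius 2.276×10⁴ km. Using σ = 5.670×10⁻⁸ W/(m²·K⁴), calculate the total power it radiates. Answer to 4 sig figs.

P ≈ 1.159×10¹⁹ W

Surface area A = 4πR² = 4π(2.276×10⁷ m)² = 6.50960×10¹⁵ m².
P = σAT⁴ = 5.670×10⁻⁸ × 6.50960×10¹⁵ × (421.0)⁴ = 1.159×10¹⁹ W.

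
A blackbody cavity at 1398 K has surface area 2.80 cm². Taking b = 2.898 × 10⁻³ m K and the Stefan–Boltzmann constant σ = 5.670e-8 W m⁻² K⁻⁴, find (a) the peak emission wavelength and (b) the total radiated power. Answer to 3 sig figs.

(a) λ_max = b/T = 2.898×10⁻³/1398 = 2.073×10⁻⁶ m = 2.07 μm.
Area A = 2.80 cm² = 2.80×10⁻⁴ m².
(b) P = σAT⁴ = 5.670×10⁻⁸×2.80×10⁻⁴×(1398)⁴ = 60.6 W.

λ_max ≈ 2.07 μm; P ≈ 60.6 W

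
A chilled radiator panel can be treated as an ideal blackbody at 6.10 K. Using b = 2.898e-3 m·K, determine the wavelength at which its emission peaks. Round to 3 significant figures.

λ_max ≈ 0.475 mm

Wien's displacement law: λ_max = b/T = (2.898×10⁻³ m·K)/(6.10 K) = 4.751×10⁻⁴ m.
That is 0.475 mm, in the infrared range.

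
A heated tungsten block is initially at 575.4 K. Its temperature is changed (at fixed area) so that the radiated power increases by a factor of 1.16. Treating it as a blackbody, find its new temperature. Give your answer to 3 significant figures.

T₂ ≈ 597 K

P ∝ T⁴, so T₂/T₁ = (P₂/P₁)^(1/4) = (1.16)^(1/4) = 1.03780.
T₂ = 575.4 × 1.03780 = 597 K.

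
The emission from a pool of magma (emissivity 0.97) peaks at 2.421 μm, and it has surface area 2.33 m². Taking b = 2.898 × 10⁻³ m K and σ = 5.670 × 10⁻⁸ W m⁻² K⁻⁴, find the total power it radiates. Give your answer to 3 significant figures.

P ≈ 2.63×10⁵ W

Wien's law: T = b/λ_max = 2.898×10⁻³/2.421×10⁻⁶ = 1197.03 K.
Area A = 2.33 m².
Then P = εσAT⁴ = 0.97×5.670×10⁻⁸×2.33×(1197.03)⁴ = 2.63×10⁵ W.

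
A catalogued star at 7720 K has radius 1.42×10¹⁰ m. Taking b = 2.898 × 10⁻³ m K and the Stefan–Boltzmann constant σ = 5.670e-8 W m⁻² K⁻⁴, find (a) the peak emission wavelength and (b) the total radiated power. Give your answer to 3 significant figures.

(a) λ_max = b/T = 2.898×10⁻³/7720 = 3.754×10⁻⁷ m = 375 nm.
Surface area A = 4πR² = 4π(1.42×10¹⁰ m)² = 2.53388×10²¹ m².
(b) P = σAT⁴ = 5.670×10⁻⁸×2.53388×10²¹×(7720)⁴ = 5.10×10²⁹ W.

λ_max ≈ 375 nm; P ≈ 5.10×10²⁹ W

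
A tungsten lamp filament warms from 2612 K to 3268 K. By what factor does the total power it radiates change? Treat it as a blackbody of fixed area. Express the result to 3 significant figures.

P ∝ T⁴, so P₂/P₁ = (T₂/T₁)⁴ = (3268/2612)⁴ = (1.25115)⁴ = 2.45.

P₂/P₁ ≈ 2.45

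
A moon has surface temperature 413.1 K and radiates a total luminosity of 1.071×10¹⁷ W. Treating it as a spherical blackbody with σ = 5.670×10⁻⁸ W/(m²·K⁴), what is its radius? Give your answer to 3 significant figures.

R ≈ 2.27×10⁶ m

L = 4πR²σT⁴ ⇒ R = √(L/(4πσT⁴)).
σT⁴ = 1651.22 W/m², so R = √(1.071×10¹⁷/(4π×1651.22)) = 2.27×10⁶ m.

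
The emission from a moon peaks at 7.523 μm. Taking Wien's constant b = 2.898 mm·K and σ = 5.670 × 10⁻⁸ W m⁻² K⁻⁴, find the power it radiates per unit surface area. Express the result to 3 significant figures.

Wien's law: T = b/λ_max = 2.898×10⁻³/7.523×10⁻⁶ = 385.219 K.
Then I = σT⁴ = 5.670×10⁻⁸×(385.219)⁴ = 1.25×10³ W/m².

I ≈ 1.25×10³ W/m²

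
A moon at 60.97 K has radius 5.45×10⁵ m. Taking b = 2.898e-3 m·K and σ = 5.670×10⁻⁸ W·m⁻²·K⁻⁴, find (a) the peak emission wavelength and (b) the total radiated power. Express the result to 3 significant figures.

(a) λ_max = b/T = 2.898×10⁻³/60.97 = 4.753×10⁻⁵ m = 47.5 μm.
Surface area A = 4πR² = 4π(5.45×10⁵ m)² = 3.73253×10¹² m².
(b) P = σAT⁴ = 5.670×10⁻⁸×3.73253×10¹²×(60.97)⁴ = 2.92×10¹² W.

λ_max ≈ 47.5 μm; P ≈ 2.92×10¹² W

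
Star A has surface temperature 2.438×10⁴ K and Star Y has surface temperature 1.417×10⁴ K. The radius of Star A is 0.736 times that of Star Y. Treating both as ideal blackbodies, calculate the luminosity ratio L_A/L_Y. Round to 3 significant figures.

L ∝ R²T⁴, so L_A/L_Y = (R_A/R_Y)²(T_A/T_Y)⁴ = (0.736)² × (2.438×10⁴/1.417×10⁴)⁴ = 0.541696 × 8.76305 = 4.75.

L_A/L_Y ≈ 4.75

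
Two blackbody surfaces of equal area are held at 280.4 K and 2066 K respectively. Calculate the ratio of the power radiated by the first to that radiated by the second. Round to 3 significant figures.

P₁/P₂ ≈ 3.39×10⁻⁴

With equal areas, P₁/P₂ = (T₁/T₂)⁴ = (280.4/2066)⁴ = 3.39×10⁻⁴.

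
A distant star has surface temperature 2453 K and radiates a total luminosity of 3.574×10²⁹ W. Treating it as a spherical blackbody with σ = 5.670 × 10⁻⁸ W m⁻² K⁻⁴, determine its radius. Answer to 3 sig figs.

L = 4πR²σT⁴ ⇒ R = √(L/(4πσT⁴)).
σT⁴ = 2.05293×10⁶ W/m², so R = √(3.574×10²⁹/(4π×2.05293×10⁶)) = 1.18×10¹¹ m.

R ≈ 1.18×10¹¹ m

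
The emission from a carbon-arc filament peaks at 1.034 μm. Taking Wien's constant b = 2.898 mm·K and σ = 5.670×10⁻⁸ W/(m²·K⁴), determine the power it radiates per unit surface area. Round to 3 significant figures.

Wien's law: T = b/λ_max = 2.898×10⁻³/1.034×10⁻⁶ = 2802.71 K.
Then I = σT⁴ = 5.670×10⁻⁸×(2802.71)⁴ = 3.50×10⁶ W/m².

I ≈ 3.50×10⁶ W/m²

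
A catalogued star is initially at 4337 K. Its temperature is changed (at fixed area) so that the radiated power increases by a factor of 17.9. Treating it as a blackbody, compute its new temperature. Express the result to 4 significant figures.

T₂ ≈ 8921 K

P ∝ T⁴, so T₂/T₁ = (P₂/P₁)^(1/4) = (17.9)^(1/4) = 2.05690.
T₂ = 4337 × 2.05690 = 8921 K.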